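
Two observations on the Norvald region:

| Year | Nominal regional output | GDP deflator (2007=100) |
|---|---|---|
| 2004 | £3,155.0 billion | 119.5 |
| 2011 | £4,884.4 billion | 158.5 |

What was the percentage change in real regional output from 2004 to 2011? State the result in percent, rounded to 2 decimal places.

16.72%

Real regional output 2004 = 3155.0 / 1.195 = 2640.17.
Real regional output 2011 = 4884.4 / 1.585 = 3081.64.
Real growth = 3081.64 / 2640.17 − 1 = 0.1672.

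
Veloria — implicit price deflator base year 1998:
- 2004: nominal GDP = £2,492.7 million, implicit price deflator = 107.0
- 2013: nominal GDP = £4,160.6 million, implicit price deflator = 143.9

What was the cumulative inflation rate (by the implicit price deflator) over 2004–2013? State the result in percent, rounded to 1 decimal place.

Price-level change = 143.9 / 107.0 − 1 = 0.3449.

34.5%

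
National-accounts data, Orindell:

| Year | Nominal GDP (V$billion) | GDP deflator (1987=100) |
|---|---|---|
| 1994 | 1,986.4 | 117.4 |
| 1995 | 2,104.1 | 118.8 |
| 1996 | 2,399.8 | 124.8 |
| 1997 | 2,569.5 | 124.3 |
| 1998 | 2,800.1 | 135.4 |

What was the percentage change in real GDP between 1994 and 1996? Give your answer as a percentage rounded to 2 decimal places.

13.65%

Real GDP 1994 = 1986.4/1.174 = 1691.99.
Real GDP 1996 = 2399.8/1.248 = 1922.92.
Change = 1922.92/1691.99 − 1 = 0.1365.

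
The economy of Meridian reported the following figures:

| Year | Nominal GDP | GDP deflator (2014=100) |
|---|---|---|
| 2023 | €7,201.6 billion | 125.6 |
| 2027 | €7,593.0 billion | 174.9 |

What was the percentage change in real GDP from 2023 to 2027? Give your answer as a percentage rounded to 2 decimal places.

-24.28%

Deflate each year: 2023 → 7201.6/1.256 = 5733.76; 2027 → 7593.0/1.749 = 4341.34.
So real GDP changed by 4341.34/5733.76 − 1 = -0.2428, i.e. -24.28%.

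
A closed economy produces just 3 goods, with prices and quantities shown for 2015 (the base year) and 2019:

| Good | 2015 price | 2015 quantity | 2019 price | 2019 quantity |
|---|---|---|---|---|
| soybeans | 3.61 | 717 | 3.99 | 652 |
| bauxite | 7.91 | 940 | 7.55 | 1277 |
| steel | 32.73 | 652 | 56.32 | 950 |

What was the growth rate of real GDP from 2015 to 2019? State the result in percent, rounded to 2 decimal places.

Real GDP 2015 = Nominal GDP 2015 = 3.61·717 + 7.91·940 + 32.73·652 = 31363.73.
Real GDP 2019 (at 2015 prices) = 3.61·652 + 7.91·1277 + 32.73·950 = 43548.29.
Real growth = 43548.29/31363.73 − 1 = 0.3885.

38.85%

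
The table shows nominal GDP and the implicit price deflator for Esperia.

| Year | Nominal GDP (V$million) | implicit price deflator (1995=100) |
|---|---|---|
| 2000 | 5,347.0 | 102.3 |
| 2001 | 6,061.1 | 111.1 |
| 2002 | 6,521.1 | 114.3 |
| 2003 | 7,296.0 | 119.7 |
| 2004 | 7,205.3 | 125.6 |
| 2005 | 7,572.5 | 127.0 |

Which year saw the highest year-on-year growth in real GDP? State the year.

2003

2001: real = 6061.1/1.111 = 5455.54; growth vs 2000 (5226.78) = 4.38%.
2002: real = 6521.1/1.143 = 5705.25; growth vs 2001 (5455.54) = 4.58%.
2003: real = 7296.0/1.197 = 6095.24; growth vs 2002 (5705.25) = 6.84%.
2004: real = 7205.3/1.256 = 5736.70; growth vs 2003 (6095.24) = -5.88%.
2005: real = 7572.5/1.270 = 5962.60; growth vs 2004 (5736.70) = 3.94%.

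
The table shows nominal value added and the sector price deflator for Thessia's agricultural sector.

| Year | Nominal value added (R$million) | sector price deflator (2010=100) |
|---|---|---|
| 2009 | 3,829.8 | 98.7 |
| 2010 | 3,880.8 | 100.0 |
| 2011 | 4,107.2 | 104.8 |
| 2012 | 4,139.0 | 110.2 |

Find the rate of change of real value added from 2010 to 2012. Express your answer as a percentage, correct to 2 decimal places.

-3.22%

Real value added 2010 = 3880.8/1.000 = 3880.80.
Real value added 2012 = 4139.0/1.102 = 3755.90.
Change = 3755.90/3880.80 − 1 = -0.0322.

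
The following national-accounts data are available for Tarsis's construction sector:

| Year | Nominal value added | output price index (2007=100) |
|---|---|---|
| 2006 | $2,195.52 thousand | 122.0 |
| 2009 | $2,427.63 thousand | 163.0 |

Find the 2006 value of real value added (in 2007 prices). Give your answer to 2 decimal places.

$1,799.61 thousand

Real value added = Nominal / (output price index/100) = 2195.52 / 1.220 = 1799.61.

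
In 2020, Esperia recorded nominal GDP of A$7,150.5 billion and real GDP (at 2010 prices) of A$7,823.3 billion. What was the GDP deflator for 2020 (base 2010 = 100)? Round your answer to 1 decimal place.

GDP deflator = (Nominal / Real) × 100 = 7150.5 / 7823.3 × 100 = 91.40.

91.4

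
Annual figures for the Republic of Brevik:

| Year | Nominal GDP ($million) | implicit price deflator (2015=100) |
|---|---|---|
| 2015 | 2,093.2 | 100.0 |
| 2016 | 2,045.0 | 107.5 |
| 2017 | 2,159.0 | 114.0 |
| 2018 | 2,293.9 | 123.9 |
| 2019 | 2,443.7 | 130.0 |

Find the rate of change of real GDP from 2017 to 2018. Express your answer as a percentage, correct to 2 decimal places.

-2.24%

Real GDP 2017 = 2159.0/1.140 = 1893.86.
Real GDP 2018 = 2293.9/1.239 = 1851.41.
Change = 1851.41/1893.86 − 1 = -0.0224.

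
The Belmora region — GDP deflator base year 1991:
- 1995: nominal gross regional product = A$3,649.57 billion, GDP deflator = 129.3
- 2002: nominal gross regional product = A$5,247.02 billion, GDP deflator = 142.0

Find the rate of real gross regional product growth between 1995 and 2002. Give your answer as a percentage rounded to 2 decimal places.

30.91%

Real gross regional product 1995 = 3649.57 / 1.293 = 2822.56.
Real gross regional product 2002 = 5247.02 / 1.420 = 3695.08.
Real growth = 3695.08 / 2822.56 − 1 = 0.3091.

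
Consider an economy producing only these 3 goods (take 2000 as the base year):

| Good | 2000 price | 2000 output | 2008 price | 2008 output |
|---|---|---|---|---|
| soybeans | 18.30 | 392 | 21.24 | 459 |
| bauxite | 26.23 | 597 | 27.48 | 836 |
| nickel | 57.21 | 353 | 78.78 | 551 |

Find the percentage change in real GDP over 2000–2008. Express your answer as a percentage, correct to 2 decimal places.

43.75%

Real GDP 2000 = Nominal GDP 2000 = 18.30·392 + 26.23·597 + 57.21·353 = 43028.04.
Real GDP 2008 (at 2000 prices) = 18.30·459 + 26.23·836 + 57.21·551 = 61850.69.
Real growth = 61850.69/43028.04 − 1 = 0.4375.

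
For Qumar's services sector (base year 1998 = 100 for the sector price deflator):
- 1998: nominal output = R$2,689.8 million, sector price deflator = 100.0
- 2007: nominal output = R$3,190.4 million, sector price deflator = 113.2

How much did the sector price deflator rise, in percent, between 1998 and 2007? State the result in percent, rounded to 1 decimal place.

Price-level change = 113.2 / 100.0 − 1 = 0.1320.

13.2%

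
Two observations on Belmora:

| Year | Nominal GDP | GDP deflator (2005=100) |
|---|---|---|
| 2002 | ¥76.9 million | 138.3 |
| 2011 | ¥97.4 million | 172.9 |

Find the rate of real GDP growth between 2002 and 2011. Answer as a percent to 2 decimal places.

Real GDP 2002 = 76.9 / 1.383 = 55.60.
Real GDP 2011 = 97.4 / 1.729 = 56.33.
Real growth = 56.33 / 55.60 − 1 = 0.0131.

1.31%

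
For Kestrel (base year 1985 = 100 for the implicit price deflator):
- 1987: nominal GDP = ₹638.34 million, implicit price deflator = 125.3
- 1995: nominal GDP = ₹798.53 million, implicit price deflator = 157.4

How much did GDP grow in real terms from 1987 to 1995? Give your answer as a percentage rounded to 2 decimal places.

Deflate each year: 1987 → 638.34/1.253 = 509.45; 1995 → 798.53/1.574 = 507.33.
So real GDP changed by 507.33/509.45 − 1 = -0.0042, i.e. -0.42%.

-0.42%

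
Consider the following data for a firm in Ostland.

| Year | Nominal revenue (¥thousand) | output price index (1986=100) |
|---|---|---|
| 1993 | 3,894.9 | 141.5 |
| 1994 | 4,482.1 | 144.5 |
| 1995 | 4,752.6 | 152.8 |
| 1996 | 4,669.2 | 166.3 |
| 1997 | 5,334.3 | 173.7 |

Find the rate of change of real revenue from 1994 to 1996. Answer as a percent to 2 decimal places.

Real revenue 1994 = 4482.1/1.445 = 3101.80.
Real revenue 1996 = 4669.2/1.663 = 2807.70.
Change = 2807.70/3101.80 − 1 = -0.0948.

-9.48%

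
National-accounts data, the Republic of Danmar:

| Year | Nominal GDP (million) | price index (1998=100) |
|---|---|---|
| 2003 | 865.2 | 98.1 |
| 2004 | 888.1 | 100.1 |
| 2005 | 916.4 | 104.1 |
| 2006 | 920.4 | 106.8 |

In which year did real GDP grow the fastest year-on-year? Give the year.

2004: real = 888.1/1.001 = 887.21; growth vs 2003 (881.96) = 0.60%.
2005: real = 916.4/1.041 = 880.31; growth vs 2004 (887.21) = -0.78%.
2006: real = 920.4/1.068 = 861.80; growth vs 2005 (880.31) = -2.10%.

2004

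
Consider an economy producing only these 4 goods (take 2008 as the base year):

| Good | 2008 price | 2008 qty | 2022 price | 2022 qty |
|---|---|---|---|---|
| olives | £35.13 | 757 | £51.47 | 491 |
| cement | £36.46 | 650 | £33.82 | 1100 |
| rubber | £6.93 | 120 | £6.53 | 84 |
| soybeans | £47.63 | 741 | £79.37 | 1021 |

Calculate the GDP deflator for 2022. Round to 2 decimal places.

Nominal GDP 2022 = 51.47·491 + 33.82·1100 + 6.53·84 + 79.37·1021 = 144059.06.
Real GDP 2022 (at 2008 prices) = 35.13·491 + 36.46·1100 + 6.93·84 + 47.63·1021 = 106567.18.
Deflator = Nominal/Real × 100 = 144059.06/106567.18 × 100 = 135.181.

135.18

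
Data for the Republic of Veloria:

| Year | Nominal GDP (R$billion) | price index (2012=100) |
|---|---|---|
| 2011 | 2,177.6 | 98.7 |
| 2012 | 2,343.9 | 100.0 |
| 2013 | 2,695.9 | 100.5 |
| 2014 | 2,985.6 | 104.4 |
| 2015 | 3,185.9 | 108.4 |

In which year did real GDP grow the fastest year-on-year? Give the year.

2013

2012: real = 2343.9/1.000 = 2343.90; growth vs 2011 (2206.28) = 6.24%.
2013: real = 2695.9/1.005 = 2682.49; growth vs 2012 (2343.90) = 14.45%.
2014: real = 2985.6/1.044 = 2859.77; growth vs 2013 (2682.49) = 6.61%.
2015: real = 3185.9/1.084 = 2939.02; growth vs 2014 (2859.77) = 2.77%.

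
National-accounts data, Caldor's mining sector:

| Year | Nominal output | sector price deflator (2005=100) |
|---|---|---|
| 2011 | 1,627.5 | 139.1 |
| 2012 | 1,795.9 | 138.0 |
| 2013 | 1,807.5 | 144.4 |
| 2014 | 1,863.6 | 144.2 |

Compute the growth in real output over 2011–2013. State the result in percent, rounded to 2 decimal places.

Real output 2011 = 1627.5/1.391 = 1170.02.
Real output 2013 = 1807.5/1.444 = 1251.73.
Change = 1251.73/1170.02 − 1 = 0.0698.

6.98%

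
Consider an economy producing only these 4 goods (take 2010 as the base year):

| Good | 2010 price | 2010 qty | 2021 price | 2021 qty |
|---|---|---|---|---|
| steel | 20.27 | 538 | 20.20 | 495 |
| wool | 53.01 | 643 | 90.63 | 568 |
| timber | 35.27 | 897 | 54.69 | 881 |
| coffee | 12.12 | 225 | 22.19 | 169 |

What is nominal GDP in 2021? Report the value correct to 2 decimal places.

113408.84

Nominal GDP 2021 = Σ (p_2021 × q_2021) = 20.20·495 + 90.63·568 + 54.69·881 + 22.19·169 = 113408.84.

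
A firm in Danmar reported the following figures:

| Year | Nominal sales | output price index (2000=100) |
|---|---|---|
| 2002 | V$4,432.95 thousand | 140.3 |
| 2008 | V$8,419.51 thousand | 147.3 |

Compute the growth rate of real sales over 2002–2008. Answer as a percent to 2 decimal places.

Deflate each year: 2002 → 4432.95/1.403 = 3159.62; 2008 → 8419.51/1.473 = 5715.89.
So real sales changed by 5715.89/3159.62 − 1 = 0.8090, i.e. 80.90%.

80.90%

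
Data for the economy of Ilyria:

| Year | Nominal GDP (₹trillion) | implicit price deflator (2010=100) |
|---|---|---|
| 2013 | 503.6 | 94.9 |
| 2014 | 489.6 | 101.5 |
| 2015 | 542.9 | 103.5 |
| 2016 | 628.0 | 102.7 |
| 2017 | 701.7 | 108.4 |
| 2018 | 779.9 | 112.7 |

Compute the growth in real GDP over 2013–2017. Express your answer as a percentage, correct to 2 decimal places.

Real GDP 2013 = 503.6/0.949 = 530.66.
Real GDP 2017 = 701.7/1.084 = 647.32.
Change = 647.32/530.66 − 1 = 0.2198.

21.98%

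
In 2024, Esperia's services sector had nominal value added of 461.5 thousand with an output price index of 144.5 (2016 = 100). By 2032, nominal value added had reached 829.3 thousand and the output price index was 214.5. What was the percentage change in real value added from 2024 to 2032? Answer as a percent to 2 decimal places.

21.05%

Real value added 2024 = 461.5 / 1.445 = 319.38.
Real value added 2032 = 829.3 / 2.145 = 386.62.
Real growth = 386.62 / 319.38 − 1 = 0.2105.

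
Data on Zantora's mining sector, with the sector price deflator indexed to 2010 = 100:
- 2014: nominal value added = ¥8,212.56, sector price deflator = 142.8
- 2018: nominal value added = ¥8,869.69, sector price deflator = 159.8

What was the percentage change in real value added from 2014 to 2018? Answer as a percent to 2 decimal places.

-3.49%

Deflate each year: 2014 → 8212.56/1.428 = 5751.09; 2018 → 8869.69/1.598 = 5550.49.
So real value added changed by 5550.49/5751.09 − 1 = -0.0349, i.e. -3.49%.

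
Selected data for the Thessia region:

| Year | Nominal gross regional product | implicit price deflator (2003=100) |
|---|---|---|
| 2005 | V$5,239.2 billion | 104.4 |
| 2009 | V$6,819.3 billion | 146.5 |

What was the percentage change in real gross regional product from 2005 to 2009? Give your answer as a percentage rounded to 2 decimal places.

-7.24%

Deflate each year: 2005 → 5239.2/1.044 = 5018.39; 2009 → 6819.3/1.465 = 4654.81.
So real gross regional product changed by 4654.81/5018.39 − 1 = -0.0724, i.e. -7.24%.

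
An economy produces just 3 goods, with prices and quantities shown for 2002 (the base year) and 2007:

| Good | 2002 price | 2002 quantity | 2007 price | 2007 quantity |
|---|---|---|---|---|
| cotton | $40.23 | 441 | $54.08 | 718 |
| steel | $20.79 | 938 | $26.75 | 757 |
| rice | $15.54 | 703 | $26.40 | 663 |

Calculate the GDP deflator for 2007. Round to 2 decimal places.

139.43

Nominal GDP 2007 = 54.08·718 + 26.75·757 + 26.40·663 = 76582.39.
Real GDP 2007 (at 2002 prices) = 40.23·718 + 20.79·757 + 15.54·663 = 54926.19.
Deflator = Nominal/Real × 100 = 76582.39/54926.19 × 100 = 139.428.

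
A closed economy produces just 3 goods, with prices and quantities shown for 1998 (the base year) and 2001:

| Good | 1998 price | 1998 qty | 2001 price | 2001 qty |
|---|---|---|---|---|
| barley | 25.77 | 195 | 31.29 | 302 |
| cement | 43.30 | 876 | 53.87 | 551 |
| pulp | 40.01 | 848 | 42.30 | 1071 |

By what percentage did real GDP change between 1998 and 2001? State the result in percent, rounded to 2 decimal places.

-3.11%

Real GDP 1998 = Nominal GDP 1998 = 25.77·195 + 43.30·876 + 40.01·848 = 76884.43.
Real GDP 2001 (at 1998 prices) = 25.77·302 + 43.30·551 + 40.01·1071 = 74491.55.
Real growth = 74491.55/76884.43 − 1 = -0.0311.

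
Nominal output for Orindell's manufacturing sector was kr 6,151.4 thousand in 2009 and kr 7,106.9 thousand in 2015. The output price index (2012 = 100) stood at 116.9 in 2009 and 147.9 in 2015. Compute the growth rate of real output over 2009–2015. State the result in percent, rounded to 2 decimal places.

Real output 2009 = 6151.4 / 1.169 = 5262.10.
Real output 2015 = 7106.9 / 1.479 = 4805.21.
Real growth = 4805.21 / 5262.10 − 1 = -0.0868.

-8.68%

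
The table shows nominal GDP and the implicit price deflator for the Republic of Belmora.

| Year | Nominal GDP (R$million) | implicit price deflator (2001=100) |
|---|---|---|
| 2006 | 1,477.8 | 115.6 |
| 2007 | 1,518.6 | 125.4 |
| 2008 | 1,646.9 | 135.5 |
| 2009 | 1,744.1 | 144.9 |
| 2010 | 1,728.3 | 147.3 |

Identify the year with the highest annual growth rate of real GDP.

2008

2007: real = 1518.6/1.254 = 1211.00; growth vs 2006 (1278.37) = -5.27%.
2008: real = 1646.9/1.355 = 1215.42; growth vs 2007 (1211.00) = 0.36%.
2009: real = 1744.1/1.449 = 1203.66; growth vs 2008 (1215.42) = -0.97%.
2010: real = 1728.3/1.473 = 1173.32; growth vs 2009 (1203.66) = -2.52%.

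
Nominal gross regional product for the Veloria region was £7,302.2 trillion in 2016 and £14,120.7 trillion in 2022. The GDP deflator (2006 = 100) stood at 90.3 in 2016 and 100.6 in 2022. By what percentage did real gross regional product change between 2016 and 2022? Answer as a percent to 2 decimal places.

Deflate each year: 2016 → 7302.2/0.903 = 8086.60; 2022 → 14120.7/1.006 = 14036.48.
So real gross regional product changed by 14036.48/8086.60 − 1 = 0.7358, i.e. 73.58%.

73.58%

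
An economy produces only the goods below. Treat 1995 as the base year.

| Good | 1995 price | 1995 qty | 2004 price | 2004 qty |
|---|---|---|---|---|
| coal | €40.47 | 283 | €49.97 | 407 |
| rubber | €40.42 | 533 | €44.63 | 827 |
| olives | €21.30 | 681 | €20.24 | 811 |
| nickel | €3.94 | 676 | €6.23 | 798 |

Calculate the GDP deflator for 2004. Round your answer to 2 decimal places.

Nominal GDP 2004 = 49.97·407 + 44.63·827 + 20.24·811 + 6.23·798 = 78632.98.
Real GDP 2004 (at 1995 prices) = 40.47·407 + 40.42·827 + 21.30·811 + 3.94·798 = 70317.05.
Deflator = Nominal/Real × 100 = 78632.98/70317.05 × 100 = 111.826.

111.83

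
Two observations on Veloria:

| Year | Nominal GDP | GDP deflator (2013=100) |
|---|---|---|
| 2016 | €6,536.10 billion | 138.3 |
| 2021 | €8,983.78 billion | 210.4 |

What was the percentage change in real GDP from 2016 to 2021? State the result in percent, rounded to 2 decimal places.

-9.65%

Real GDP 2016 = 6536.10 / 1.383 = 4726.03.
Real GDP 2021 = 8983.78 / 2.104 = 4269.86.
Real growth = 4269.86 / 4726.03 − 1 = -0.0965.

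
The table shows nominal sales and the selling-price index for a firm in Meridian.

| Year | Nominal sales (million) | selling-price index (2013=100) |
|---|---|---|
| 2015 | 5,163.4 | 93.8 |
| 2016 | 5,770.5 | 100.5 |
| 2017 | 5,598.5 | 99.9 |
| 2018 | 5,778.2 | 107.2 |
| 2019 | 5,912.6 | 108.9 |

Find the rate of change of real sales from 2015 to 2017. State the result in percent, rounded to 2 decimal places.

Real sales 2015 = 5163.4/0.938 = 5504.69.
Real sales 2017 = 5598.5/0.999 = 5604.10.
Change = 5604.10/5504.69 − 1 = 0.0181.

1.81%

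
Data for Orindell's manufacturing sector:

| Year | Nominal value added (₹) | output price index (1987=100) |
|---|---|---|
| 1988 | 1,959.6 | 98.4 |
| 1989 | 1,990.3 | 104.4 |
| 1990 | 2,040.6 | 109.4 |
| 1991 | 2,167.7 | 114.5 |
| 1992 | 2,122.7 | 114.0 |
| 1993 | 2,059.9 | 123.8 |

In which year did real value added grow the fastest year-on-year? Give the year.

1989: real = 1990.3/1.044 = 1906.42; growth vs 1988 (1991.46) = -4.27%.
1990: real = 2040.6/1.094 = 1865.27; growth vs 1989 (1906.42) = -2.16%.
1991: real = 2167.7/1.145 = 1893.19; growth vs 1990 (1865.27) = 1.50%.
1992: real = 2122.7/1.140 = 1862.02; growth vs 1991 (1893.19) = -1.65%.
1993: real = 2059.9/1.238 = 1663.89; growth vs 1992 (1862.02) = -10.64%.

1991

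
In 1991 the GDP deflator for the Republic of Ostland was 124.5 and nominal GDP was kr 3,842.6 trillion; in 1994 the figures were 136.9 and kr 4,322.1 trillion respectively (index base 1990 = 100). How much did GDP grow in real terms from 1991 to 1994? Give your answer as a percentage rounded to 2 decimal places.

Deflate each year: 1991 → 3842.6/1.245 = 3086.43; 1994 → 4322.1/1.369 = 3157.12.
So real GDP changed by 3157.12/3086.43 − 1 = 0.0229, i.e. 2.29%.

2.29%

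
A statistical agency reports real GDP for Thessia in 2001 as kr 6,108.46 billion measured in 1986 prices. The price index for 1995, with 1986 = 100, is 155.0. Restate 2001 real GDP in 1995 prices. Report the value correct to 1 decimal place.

kr 9,468.1 billion

Real GDP in 1995 prices = Real GDP in 1986 prices × (P_1995/P_1986) = 6108.46 × 1.550 = 9468.11.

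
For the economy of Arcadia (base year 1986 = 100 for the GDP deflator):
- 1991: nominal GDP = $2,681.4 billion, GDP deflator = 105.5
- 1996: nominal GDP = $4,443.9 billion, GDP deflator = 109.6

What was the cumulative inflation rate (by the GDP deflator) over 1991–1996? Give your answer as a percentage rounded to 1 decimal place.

3.9%

Price-level change = 109.6 / 105.5 − 1 = 0.0389.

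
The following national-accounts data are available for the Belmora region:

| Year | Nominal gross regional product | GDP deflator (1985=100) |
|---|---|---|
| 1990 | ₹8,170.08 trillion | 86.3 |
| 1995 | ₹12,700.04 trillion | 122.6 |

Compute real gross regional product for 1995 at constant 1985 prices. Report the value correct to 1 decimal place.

₹10,358.9 trillion

Real gross regional product = Nominal / (GDP deflator/100) = 12700.04 / 1.226 = 10358.92.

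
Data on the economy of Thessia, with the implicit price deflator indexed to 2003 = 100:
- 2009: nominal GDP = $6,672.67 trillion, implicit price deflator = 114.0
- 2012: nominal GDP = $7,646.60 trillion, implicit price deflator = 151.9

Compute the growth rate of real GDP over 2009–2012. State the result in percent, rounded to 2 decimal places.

Deflate each year: 2009 → 6672.67/1.140 = 5853.22; 2012 → 7646.60/1.519 = 5033.97.
So real GDP changed by 5033.97/5853.22 − 1 = -0.1400, i.e. -14.00%.

-14.00%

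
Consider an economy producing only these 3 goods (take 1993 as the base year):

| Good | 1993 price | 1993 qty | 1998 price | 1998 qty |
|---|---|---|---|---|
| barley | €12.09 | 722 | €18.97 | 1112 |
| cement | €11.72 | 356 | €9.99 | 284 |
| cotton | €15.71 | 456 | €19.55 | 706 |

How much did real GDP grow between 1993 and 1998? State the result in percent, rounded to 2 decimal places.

Real GDP 1993 = Nominal GDP 1993 = 12.09·722 + 11.72·356 + 15.71·456 = 20065.06.
Real GDP 1998 (at 1993 prices) = 12.09·1112 + 11.72·284 + 15.71·706 = 27863.82.
Real growth = 27863.82/20065.06 − 1 = 0.3887.

38.87%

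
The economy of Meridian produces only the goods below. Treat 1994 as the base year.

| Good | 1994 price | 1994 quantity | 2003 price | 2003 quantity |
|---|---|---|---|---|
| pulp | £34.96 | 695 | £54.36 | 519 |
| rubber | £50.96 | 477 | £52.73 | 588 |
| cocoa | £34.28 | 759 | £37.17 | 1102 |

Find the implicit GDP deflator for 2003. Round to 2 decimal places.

Nominal GDP 2003 = 54.36·519 + 52.73·588 + 37.17·1102 = 100179.42.
Real GDP 2003 (at 1994 prices) = 34.96·519 + 50.96·588 + 34.28·1102 = 85885.28.
Deflator = Nominal/Real × 100 = 100179.42/85885.28 × 100 = 116.643.

116.64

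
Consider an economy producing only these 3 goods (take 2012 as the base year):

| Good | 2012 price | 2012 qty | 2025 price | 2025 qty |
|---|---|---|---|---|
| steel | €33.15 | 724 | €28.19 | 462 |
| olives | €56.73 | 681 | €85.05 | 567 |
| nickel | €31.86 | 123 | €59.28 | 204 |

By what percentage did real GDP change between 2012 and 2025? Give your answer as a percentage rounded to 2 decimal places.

-18.89%

Real GDP 2012 = Nominal GDP 2012 = 33.15·724 + 56.73·681 + 31.86·123 = 66552.51.
Real GDP 2025 (at 2012 prices) = 33.15·462 + 56.73·567 + 31.86·204 = 53980.65.
Real growth = 53980.65/66552.51 − 1 = -0.1889.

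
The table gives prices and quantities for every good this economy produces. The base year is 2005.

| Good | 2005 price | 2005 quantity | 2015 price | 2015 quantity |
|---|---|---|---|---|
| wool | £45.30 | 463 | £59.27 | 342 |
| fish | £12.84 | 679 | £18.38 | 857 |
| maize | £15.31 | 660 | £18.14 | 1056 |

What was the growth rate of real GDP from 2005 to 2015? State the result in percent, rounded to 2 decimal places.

Real GDP 2005 = Nominal GDP 2005 = 45.30·463 + 12.84·679 + 15.31·660 = 39796.86.
Real GDP 2015 (at 2005 prices) = 45.30·342 + 12.84·857 + 15.31·1056 = 42663.84.
Real growth = 42663.84/39796.86 − 1 = 0.0720.

7.20%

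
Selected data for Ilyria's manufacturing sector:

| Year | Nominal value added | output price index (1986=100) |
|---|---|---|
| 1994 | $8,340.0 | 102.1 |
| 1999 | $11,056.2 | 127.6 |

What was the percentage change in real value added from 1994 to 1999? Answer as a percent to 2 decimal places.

6.08%

Deflate each year: 1994 → 8340.0/1.021 = 8168.46; 1999 → 11056.2/1.276 = 8664.73.
So real value added changed by 8664.73/8168.46 − 1 = 0.0608, i.e. 6.08%.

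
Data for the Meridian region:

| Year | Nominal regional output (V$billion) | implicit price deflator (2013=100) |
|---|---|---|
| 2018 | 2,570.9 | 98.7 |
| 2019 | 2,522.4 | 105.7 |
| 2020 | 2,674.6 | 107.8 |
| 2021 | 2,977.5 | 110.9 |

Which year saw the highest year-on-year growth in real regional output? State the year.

2021

2019: real = 2522.4/1.057 = 2386.38; growth vs 2018 (2604.76) = -8.38%.
2020: real = 2674.6/1.078 = 2481.08; growth vs 2019 (2386.38) = 3.97%.
2021: real = 2977.5/1.109 = 2684.85; growth vs 2020 (2481.08) = 8.21%.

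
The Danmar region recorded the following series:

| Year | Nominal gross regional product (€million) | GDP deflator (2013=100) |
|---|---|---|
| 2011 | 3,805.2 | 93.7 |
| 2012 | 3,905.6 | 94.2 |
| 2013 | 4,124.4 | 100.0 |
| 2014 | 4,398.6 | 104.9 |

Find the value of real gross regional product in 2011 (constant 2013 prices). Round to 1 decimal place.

€4,061.0 million

Real gross regional product 2011 = 3805.2 / 0.937 = 4061.05.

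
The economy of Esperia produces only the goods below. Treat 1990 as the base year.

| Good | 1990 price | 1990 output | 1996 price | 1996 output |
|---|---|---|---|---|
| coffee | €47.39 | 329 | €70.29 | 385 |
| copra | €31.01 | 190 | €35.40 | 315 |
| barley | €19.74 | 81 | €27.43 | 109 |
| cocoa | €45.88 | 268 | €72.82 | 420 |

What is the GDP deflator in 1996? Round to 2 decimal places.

Nominal GDP 1996 = 70.29·385 + 35.40·315 + 27.43·109 + 72.82·420 = 71786.92.
Real GDP 1996 (at 1990 prices) = 47.39·385 + 31.01·315 + 19.74·109 + 45.88·420 = 49434.56.
Deflator = Nominal/Real × 100 = 71786.92/49434.56 × 100 = 145.216.

145.22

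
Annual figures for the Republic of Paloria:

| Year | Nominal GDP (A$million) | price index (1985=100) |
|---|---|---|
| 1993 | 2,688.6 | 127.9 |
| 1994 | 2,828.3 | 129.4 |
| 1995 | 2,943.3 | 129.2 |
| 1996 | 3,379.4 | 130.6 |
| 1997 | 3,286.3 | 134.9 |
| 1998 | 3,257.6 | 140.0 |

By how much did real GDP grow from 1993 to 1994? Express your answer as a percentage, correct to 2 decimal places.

3.98%

Real GDP 1993 = 2688.6/1.279 = 2102.11.
Real GDP 1994 = 2828.3/1.294 = 2185.70.
Change = 2185.70/2102.11 − 1 = 0.0398.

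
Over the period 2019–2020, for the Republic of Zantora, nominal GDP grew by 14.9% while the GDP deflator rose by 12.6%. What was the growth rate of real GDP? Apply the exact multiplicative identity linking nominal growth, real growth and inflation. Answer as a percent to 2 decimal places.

2.04%

(1 + g_nom) = (1 + g_real)(1 + π), so g_real = 1.1490 / 1.1260 − 1 = 0.02043.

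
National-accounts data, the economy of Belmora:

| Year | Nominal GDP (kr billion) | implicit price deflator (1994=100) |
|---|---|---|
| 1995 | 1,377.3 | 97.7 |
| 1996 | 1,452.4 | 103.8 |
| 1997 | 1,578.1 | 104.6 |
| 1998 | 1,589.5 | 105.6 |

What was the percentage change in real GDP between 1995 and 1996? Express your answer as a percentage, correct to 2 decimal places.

-0.74%

Real GDP 1995 = 1377.3/0.977 = 1409.72.
Real GDP 1996 = 1452.4/1.038 = 1399.23.
Change = 1399.23/1409.72 − 1 = -0.0074.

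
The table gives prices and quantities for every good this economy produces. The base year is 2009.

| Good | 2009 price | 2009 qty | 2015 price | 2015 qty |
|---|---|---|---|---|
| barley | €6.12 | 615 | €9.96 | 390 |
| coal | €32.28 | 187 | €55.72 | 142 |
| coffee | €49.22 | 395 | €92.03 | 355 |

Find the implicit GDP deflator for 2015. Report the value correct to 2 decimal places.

Nominal GDP 2015 = 9.96·390 + 55.72·142 + 92.03·355 = 44467.29.
Real GDP 2015 (at 2009 prices) = 6.12·390 + 32.28·142 + 49.22·355 = 24443.66.
Deflator = Nominal/Real × 100 = 44467.29/24443.66 × 100 = 181.917.

181.92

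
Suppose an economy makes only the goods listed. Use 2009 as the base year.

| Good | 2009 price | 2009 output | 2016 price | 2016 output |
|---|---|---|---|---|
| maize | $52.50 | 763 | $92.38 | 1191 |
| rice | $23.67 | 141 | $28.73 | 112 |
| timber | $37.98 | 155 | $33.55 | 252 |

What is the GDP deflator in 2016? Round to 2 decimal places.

162.81

Nominal GDP 2016 = 92.38·1191 + 28.73·112 + 33.55·252 = 121696.94.
Real GDP 2016 (at 2009 prices) = 52.50·1191 + 23.67·112 + 37.98·252 = 74749.50.
Deflator = Nominal/Real × 100 = 121696.94/74749.50 × 100 = 162.806.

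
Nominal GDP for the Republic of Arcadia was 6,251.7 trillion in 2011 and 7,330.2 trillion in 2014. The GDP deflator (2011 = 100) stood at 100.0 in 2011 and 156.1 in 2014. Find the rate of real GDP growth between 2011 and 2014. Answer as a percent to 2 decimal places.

-24.89%

Real GDP 2011 = 6251.7 / 1.000 = 6251.70.
Real GDP 2014 = 7330.2 / 1.561 = 4695.84.
Real growth = 4695.84 / 6251.70 − 1 = -0.2489.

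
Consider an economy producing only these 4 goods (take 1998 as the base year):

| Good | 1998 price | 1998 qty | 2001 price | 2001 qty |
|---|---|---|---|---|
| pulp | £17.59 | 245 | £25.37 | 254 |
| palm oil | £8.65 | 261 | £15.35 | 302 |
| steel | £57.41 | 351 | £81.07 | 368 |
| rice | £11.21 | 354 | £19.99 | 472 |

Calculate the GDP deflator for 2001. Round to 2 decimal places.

Nominal GDP 2001 = 25.37·254 + 15.35·302 + 81.07·368 + 19.99·472 = 50348.72.
Real GDP 2001 (at 1998 prices) = 17.59·254 + 8.65·302 + 57.41·368 + 11.21·472 = 33498.16.
Deflator = Nominal/Real × 100 = 50348.72/33498.16 × 100 = 150.303.

150.30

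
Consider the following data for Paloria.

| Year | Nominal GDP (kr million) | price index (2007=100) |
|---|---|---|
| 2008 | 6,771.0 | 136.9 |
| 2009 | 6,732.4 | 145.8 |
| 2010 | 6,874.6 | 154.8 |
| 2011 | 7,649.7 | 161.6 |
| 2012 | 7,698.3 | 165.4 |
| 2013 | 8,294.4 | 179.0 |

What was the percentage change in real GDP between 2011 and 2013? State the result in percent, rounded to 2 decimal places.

-2.11%

Real GDP 2011 = 7649.7/1.616 = 4733.73.
Real GDP 2013 = 8294.4/1.790 = 4633.74.
Change = 4633.74/4733.73 − 1 = -0.0211.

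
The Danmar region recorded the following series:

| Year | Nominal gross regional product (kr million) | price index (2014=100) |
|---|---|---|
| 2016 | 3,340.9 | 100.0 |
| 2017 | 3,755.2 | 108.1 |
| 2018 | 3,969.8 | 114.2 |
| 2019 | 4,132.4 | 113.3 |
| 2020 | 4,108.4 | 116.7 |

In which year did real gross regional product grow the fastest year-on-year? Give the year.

2017: real = 3755.2/1.081 = 3473.82; growth vs 2016 (3340.90) = 3.98%.
2018: real = 3969.8/1.142 = 3476.18; growth vs 2017 (3473.82) = 0.07%.
2019: real = 4132.4/1.133 = 3647.31; growth vs 2018 (3476.18) = 4.92%.
2020: real = 4108.4/1.167 = 3520.48; growth vs 2019 (3647.31) = -3.48%.

2019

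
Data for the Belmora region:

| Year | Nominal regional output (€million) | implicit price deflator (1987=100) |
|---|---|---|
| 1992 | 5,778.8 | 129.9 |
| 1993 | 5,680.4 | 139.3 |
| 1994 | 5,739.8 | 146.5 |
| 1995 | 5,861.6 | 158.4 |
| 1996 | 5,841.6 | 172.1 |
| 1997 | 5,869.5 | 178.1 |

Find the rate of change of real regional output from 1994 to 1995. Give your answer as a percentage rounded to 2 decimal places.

Real regional output 1994 = 5739.8/1.465 = 3917.95.
Real regional output 1995 = 5861.6/1.584 = 3700.51.
Change = 3700.51/3917.95 − 1 = -0.0555.

-5.55%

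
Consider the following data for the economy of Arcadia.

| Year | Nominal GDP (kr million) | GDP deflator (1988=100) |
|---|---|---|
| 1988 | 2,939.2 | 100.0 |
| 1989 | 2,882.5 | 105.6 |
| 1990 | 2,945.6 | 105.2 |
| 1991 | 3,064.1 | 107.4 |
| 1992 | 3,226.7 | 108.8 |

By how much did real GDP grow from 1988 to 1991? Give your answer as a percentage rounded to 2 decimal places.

Real GDP 1988 = 2939.2/1.000 = 2939.20.
Real GDP 1991 = 3064.1/1.074 = 2852.98.
Change = 2852.98/2939.20 − 1 = -0.0293.

-2.93%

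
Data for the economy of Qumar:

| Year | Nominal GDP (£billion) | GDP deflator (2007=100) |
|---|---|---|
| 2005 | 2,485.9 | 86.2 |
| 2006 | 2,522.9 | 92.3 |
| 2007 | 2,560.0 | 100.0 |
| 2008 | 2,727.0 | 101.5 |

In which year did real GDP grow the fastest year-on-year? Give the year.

2006: real = 2522.9/0.923 = 2733.37; growth vs 2005 (2883.87) = -5.22%.
2007: real = 2560.0/1.000 = 2560.00; growth vs 2006 (2733.37) = -6.34%.
2008: real = 2727.0/1.015 = 2686.70; growth vs 2007 (2560.00) = 4.95%.

2008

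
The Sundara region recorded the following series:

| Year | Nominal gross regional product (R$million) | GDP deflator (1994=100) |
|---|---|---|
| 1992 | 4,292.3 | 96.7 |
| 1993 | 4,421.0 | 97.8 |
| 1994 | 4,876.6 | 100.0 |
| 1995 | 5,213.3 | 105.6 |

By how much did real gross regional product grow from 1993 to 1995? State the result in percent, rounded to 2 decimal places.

Real gross regional product 1993 = 4421.0/0.978 = 4520.45.
Real gross regional product 1995 = 5213.3/1.056 = 4936.84.
Change = 4936.84/4520.45 − 1 = 0.0921.

9.21%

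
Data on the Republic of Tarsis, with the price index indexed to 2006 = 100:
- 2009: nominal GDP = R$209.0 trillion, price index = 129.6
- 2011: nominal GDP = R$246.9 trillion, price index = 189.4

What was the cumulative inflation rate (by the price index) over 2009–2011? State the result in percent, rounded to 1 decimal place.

46.1%

Price-level change = 189.4 / 129.6 − 1 = 0.4614.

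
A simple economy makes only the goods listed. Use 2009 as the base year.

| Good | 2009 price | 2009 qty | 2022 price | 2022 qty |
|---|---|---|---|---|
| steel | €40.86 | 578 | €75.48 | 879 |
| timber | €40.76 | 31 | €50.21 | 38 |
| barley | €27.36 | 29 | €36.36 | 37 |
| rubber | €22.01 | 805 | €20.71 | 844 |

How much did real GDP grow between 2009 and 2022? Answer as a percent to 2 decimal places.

Real GDP 2009 = Nominal GDP 2009 = 40.86·578 + 40.76·31 + 27.36·29 + 22.01·805 = 43392.13.
Real GDP 2022 (at 2009 prices) = 40.86·879 + 40.76·38 + 27.36·37 + 22.01·844 = 57053.58.
Real growth = 57053.58/43392.13 − 1 = 0.3148.

31.48%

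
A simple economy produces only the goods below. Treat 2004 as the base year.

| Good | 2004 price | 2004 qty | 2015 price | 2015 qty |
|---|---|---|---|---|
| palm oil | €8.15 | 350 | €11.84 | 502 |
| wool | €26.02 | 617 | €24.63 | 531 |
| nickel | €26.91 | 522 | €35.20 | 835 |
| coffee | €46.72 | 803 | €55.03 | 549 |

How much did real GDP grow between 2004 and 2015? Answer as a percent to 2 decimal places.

-6.30%

Real GDP 2004 = Nominal GDP 2004 = 8.15·350 + 26.02·617 + 26.91·522 + 46.72·803 = 70470.02.
Real GDP 2015 (at 2004 prices) = 8.15·502 + 26.02·531 + 26.91·835 + 46.72·549 = 66027.05.
Real growth = 66027.05/70470.02 − 1 = -0.0630.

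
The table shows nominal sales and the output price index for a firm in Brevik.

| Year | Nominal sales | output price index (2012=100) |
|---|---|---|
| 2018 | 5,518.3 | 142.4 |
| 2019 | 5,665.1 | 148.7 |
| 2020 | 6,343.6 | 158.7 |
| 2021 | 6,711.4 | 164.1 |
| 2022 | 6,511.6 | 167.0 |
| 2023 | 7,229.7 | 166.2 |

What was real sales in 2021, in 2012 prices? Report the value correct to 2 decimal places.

Real sales 2021 = 6711.4 / 1.641 = 4089.82.

4,089.82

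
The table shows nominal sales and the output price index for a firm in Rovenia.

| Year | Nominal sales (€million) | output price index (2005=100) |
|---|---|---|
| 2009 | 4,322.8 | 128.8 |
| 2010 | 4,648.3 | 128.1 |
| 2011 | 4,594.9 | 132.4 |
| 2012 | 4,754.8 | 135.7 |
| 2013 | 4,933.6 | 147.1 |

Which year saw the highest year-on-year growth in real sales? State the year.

2010: real = 4648.3/1.281 = 3628.65; growth vs 2009 (3356.21) = 8.12%.
2011: real = 4594.9/1.324 = 3470.47; growth vs 2010 (3628.65) = -4.36%.
2012: real = 4754.8/1.357 = 3503.91; growth vs 2011 (3470.47) = 0.96%.
2013: real = 4933.6/1.471 = 3353.91; growth vs 2012 (3503.91) = -4.28%.

2010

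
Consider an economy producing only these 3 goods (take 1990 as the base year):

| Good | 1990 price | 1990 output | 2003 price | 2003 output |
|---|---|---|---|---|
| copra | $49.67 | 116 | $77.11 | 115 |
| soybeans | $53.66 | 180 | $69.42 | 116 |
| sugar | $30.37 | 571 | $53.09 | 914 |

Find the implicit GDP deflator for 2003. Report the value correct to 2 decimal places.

Nominal GDP 2003 = 77.11·115 + 69.42·116 + 53.09·914 = 65444.63.
Real GDP 2003 (at 1990 prices) = 49.67·115 + 53.66·116 + 30.37·914 = 39694.79.
Deflator = Nominal/Real × 100 = 65444.63/39694.79 × 100 = 164.870.

164.87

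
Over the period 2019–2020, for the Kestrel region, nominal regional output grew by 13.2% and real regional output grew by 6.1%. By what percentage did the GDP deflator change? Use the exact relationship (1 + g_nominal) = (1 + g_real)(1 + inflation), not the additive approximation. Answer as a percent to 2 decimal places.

6.69%

(1 + g_nom) = (1 + g_real)(1 + π), so π = 1.1320 / 1.0610 − 1 = 0.06692.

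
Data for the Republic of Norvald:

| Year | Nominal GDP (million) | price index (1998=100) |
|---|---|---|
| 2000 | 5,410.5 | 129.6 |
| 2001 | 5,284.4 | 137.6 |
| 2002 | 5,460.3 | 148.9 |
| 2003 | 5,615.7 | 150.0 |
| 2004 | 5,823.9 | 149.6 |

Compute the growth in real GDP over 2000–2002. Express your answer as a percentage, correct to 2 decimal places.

Real GDP 2000 = 5410.5/1.296 = 4174.77.
Real GDP 2002 = 5460.3/1.489 = 3667.09.
Change = 3667.09/4174.77 − 1 = -0.1216.

-12.16%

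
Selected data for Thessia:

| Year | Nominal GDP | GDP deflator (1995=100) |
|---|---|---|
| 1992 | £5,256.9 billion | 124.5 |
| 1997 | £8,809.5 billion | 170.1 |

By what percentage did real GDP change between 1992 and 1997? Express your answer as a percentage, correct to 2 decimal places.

22.66%

Deflate each year: 1992 → 5256.9/1.245 = 4222.41; 1997 → 8809.5/1.701 = 5179.01.
So real GDP changed by 5179.01/4222.41 − 1 = 0.2266, i.e. 22.66%.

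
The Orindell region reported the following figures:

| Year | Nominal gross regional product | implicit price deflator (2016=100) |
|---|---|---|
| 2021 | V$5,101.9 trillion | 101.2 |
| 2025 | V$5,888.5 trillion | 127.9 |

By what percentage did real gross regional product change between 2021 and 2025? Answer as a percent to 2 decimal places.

-8.68%

Real gross regional product 2021 = 5101.9 / 1.012 = 5041.40.
Real gross regional product 2025 = 5888.5 / 1.279 = 4603.99.
Real growth = 4603.99 / 5041.40 − 1 = -0.0868.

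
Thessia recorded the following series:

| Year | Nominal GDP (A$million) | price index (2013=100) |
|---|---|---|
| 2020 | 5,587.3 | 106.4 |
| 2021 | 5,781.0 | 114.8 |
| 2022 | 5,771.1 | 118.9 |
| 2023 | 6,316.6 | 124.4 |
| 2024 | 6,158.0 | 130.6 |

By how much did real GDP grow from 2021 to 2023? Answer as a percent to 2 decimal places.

Real GDP 2021 = 5781.0/1.148 = 5035.71.
Real GDP 2023 = 6316.6/1.244 = 5077.65.
Change = 5077.65/5035.71 − 1 = 0.0083.

0.83%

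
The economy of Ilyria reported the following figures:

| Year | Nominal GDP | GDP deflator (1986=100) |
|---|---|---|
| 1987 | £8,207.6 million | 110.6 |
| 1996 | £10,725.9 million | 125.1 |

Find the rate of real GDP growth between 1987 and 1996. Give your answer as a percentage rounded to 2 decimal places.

Deflate each year: 1987 → 8207.6/1.106 = 7420.98; 1996 → 10725.9/1.251 = 8573.86.
So real GDP changed by 8573.86/7420.98 − 1 = 0.1554, i.e. 15.54%.

15.54%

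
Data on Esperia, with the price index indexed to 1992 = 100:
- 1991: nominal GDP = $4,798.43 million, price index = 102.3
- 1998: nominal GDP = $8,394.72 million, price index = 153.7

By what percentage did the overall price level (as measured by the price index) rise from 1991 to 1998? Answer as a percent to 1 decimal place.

Price-level change = 153.7 / 102.3 − 1 = 0.5024.

50.2%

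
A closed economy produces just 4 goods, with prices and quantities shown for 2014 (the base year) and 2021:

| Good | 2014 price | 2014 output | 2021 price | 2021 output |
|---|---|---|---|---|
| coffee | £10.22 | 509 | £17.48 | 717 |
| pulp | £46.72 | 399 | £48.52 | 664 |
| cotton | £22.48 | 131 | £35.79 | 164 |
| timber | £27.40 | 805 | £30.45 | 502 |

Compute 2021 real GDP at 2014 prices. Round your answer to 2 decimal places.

£55791.34

Real GDP 2021 = Σ (p_2014 × q_2021) = 10.22·717 + 46.72·664 + 22.48·164 + 27.40·502 = 55791.34.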